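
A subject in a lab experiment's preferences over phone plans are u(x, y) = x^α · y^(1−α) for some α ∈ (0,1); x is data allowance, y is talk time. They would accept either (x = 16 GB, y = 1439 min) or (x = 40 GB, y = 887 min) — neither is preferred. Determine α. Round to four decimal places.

α ≈ 0.3456

Set the two utilities equal: 16^α·1439^(1−α) = 40^α·887^(1−α).
Rearrange to (16/40)^α = (887/1439)^(1−α) and take logs: α·-0.9162907 = (1−α)·-0.4838587.
With A = -0.9162907 and B = -0.4838587: α·A = (1−α)·B, so α = B/(A+B) = -0.4838587/-1.4001494 ≈ 0.3456.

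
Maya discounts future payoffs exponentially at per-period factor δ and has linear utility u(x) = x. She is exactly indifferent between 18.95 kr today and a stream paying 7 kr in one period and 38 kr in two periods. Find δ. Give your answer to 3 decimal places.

δ ≈ 0.620

Present value of the stream is 7·δ + 38·δ². Indifference gives 7δ + 38δ² = 18.95.
Rearranged: 38δ² + 7δ − 18.95 = 0.
δ = (−7 + √(7² + 4·38·18.95)) / (2·38) = (−7 + √2929.40) / 76 ≈ 0.620.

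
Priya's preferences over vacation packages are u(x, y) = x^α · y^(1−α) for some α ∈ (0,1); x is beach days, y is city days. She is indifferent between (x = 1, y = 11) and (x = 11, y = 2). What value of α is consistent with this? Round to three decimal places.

α ≈ 0.416

Indifference: 1^α · 11^(1−α) = 11^α · 2^(1−α).
(1/11)^α = (2/11)^(1−α); take logs: α·ln(1/11) = (1−α)·ln(2/11), i.e. α·-2.397895 = (1−α)·-1.704748.
So α/(1−α) = (-1.704748)/(-2.397895) = 0.710935, and α = 0.710935/1.710935 ≈ 0.416.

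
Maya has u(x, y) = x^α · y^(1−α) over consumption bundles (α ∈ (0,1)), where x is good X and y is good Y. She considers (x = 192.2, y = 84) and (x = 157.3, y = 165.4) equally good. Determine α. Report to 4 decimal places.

Set the two utilities equal: 192.2^α·84^(1−α) = 157.3^α·165.4^(1−α).
Rearrange to (192.2/157.3)^α = (165.4/84)^(1−α) and take logs: α·0.2003817 = (1−α)·0.6775500.
Thus α·(0.8779317) = 0.6775500, so α = 0.6775500/0.8779317 ≈ 0.7718.

α ≈ 0.7718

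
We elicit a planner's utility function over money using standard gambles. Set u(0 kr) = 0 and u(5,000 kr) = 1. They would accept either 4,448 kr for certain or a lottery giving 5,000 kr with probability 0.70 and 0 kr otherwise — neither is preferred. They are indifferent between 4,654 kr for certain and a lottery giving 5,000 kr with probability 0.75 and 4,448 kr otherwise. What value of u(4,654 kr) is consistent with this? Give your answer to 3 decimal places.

0.925

The first gamble pins u(4,448 kr): it must equal 0.70·1 + 0.30·0 = 0.70.
The second indifference gives u(4,654 kr) = 0.75·u(5,000 kr) + 0.25·u(4,448 kr) = 0.75·1.00 + 0.25·0.70 = 0.9250.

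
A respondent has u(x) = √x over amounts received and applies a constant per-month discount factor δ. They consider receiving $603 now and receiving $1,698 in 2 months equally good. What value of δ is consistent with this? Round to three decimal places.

Equating discounted utilities: u(603) = δ^2·u(1698) ⇒ δ^2 = u(603)/u(1698).
Since u(x) = √x, δ^2 = √(603/1698) = 0.59592.
So δ = 0.59592^(1/2) ≈ 0.772.

δ ≈ 0.772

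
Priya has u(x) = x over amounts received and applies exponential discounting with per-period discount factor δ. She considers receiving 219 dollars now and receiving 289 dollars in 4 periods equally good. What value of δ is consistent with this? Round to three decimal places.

δ ≈ 0.933

Equating discounted utilities: u(219) = δ^4·u(289) ⇒ δ^4 = u(219)/u(289).
With u(x) = x: δ^4 = 219/289 = 0.75779.
Hence δ = (0.75779)^(1/4) = 0.93301.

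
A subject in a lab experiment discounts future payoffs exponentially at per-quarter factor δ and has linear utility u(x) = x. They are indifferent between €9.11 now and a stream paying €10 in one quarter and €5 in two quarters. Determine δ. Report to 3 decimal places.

Present value of the stream is 10·δ + 5·δ². Indifference gives 10δ + 5δ² = 9.11.
So 5δ² + 10δ − 9.11 = 0.
By the quadratic formula (taking the positive root), δ = (−10 + √282.20) / 10 ≈ 0.680.

δ ≈ 0.680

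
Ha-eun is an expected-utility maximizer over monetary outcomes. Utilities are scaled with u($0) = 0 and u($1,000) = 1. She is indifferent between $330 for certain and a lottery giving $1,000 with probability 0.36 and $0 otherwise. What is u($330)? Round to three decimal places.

0.360

By the standard-gamble method, u($330) is just the indifference probability on the best outcome: 0.36.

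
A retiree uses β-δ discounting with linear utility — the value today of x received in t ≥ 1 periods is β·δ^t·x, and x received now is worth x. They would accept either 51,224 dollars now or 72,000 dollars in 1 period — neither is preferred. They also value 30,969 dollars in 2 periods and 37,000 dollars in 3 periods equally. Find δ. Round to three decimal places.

From the later pair, β·δ^2·30969 = β·δ^3·37000; dividing through, δ = 30969/37000 = 0.83700.

δ ≈ 0.837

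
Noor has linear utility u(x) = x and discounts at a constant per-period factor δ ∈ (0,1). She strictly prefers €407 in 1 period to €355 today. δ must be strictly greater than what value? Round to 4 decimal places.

The preference means 355 < δ·407.
Dividing through by 407 gives δ > 0.87224.

δ > 0.8722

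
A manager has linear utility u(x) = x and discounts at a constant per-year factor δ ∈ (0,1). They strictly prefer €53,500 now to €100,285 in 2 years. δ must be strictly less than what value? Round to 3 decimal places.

Comparing present values: 53500 > δ^2·100285.
Hence δ^2 < 53500/100285 = 0.53348, and x ↦ x^(1/2) is increasing on (0,∞).
δ < 0.53348^(1/2) = 0.730.

δ < 0.730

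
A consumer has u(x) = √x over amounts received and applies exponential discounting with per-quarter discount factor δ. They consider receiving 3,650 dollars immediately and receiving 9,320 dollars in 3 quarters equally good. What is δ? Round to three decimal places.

Indifference means u(3650) = δ^3 · u(9320), so δ^3 = u(3650)/u(9320).
With u(x) = √x: δ^3 = √3650/√9320 = √(3650/9320) = 0.62580.
So δ = 0.62580^(1/3) ≈ 0.855.

δ ≈ 0.855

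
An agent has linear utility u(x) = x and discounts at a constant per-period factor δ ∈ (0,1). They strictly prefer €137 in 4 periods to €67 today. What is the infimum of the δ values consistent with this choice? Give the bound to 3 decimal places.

The preference means 67 < δ^4·137.
Dividing by 137: δ^4 > 0.48905. Both sides are positive, so the 4th root keeps the direction.
δ > (67/137)^(1/4) ≈ 0.836.

δ > 0.836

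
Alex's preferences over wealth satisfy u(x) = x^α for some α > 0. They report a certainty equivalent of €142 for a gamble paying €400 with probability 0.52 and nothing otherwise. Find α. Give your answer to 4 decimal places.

α ≈ 0.6314

The lottery's expected utility is 0.52·u(400) + 0.48·u(0) = 0.52·400^α (since u(0) = 0 for α > 0).
Indifference: 142^α = 0.52·400^α, so (142/400)^α = 0.52.
Taking logs: α·ln(142/400) = ln(0.52), so α = -0.6539265 / -1.0356375 ≈ 0.6314.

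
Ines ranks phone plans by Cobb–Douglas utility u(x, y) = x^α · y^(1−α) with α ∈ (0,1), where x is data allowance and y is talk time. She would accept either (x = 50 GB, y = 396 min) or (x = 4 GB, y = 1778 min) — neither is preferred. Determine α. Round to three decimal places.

Indifference: 50^α · 396^(1−α) = 4^α · 1778^(1−α).
Taking logs: α·ln 50 + (1−α)·ln 396 = α·ln 4 + (1−α)·ln 1778, i.e. α·2.525729 = (1−α)·1.501830.
So α/(1−α) = (1.501830)/(2.525729) = 0.594612, and α = 0.594612/1.594612 ≈ 0.373.

α ≈ 0.373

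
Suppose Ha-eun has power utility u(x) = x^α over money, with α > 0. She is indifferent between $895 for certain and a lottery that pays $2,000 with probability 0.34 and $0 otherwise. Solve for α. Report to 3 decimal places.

Since u(0) = 0, the lottery's EU is 0.34·2000^α.
Setting u(895) equal to that: 895^α = 0.34·2000^α ⇒ (895/2000)^α = 0.34.
Take logs: α = ln 0.34 / ln(895/2000) ≈ 1.34167.

α ≈ 1.342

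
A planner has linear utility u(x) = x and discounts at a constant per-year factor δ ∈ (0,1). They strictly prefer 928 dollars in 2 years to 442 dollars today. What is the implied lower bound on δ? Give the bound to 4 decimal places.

δ > 0.6901

Under u(x) = x this choice says 442 < δ^2·928.
So δ^2 > 442/928 = 0.47629; taking the square root of both positive sides preserves the inequality.
δ > (442/928)^(1/2) ≈ 0.6901.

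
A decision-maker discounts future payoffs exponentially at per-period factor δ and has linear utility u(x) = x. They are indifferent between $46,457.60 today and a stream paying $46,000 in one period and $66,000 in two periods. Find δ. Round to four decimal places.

The stream is worth 46000δ + 66000δ² today, so 46000δ + 66000δ² = 46457.60.
So 66000δ² + 46000δ − 46457.60 = 0.
δ = (−46000 + √(46000² + 4·66000·46457.60)) / (2·66000) = (−46000 + √14380806400.00) / 132000 ≈ 0.5600.

δ ≈ 0.5600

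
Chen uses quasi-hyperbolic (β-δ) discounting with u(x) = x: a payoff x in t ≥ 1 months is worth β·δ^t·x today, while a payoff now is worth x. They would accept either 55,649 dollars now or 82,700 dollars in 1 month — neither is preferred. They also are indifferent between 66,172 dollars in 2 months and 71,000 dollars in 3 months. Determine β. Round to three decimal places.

β ≈ 0.722

From the later pair, β·δ^2·66172 = β·δ^3·71000; dividing through, δ = 66172/71000 = 0.93200.
Now use the now-vs-future pair: 55649 = β·δ·82700 gives β = 55649/(0.93200·82700) ≈ 0.722.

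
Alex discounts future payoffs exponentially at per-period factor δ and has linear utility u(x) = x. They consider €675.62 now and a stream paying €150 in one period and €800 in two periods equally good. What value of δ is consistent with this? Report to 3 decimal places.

δ ≈ 0.830

The stream is worth 150δ + 800δ² today, so 150δ + 800δ² = 675.62.
Rearranged: 800δ² + 150δ − 675.62 = 0.
By the quadratic formula (taking the positive root), δ = (−150 + √2184484.00) / 1600 ≈ 0.830.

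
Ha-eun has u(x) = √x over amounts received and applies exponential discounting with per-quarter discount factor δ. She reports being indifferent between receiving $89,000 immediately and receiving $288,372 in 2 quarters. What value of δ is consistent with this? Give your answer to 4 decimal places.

Indifference means u(89000) = δ^2 · u(288372), so δ^2 = u(89000)/u(288372).
Since u(x) = √x, δ^2 = √(89000/288372) = 0.55554.
So δ = 0.55554^(1/2) ≈ 0.7453.

δ ≈ 0.7453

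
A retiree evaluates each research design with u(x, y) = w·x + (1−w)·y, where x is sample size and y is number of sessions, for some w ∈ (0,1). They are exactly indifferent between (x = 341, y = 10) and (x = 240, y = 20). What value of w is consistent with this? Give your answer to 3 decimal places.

Indifference: w·341 + (1−w)·10 = w·240 + (1−w)·20.
Collecting terms: w·101 = (1−w)·10.
Hence w = 10/(101+10) = 10/111 = 0.090.

w = 0.090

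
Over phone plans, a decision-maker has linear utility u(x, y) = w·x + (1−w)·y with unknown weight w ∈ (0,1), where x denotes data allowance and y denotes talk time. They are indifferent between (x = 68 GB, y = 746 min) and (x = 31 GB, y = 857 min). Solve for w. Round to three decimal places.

w = 0.750

u(68,746) = u(31,857) means w·68 + (1−w)·746 = w·31 + (1−w)·857.
w·(68−31) = (1−w)·(857−746), i.e. w·37 = (1−w)·111.
The marginal rate of substitution is 111/37, so w = 111/(37+111) = 0.750.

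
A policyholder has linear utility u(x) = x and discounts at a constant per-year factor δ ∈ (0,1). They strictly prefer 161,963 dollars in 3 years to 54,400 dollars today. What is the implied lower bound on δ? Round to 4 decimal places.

Comparing present values: 54400 < δ^3·161963.
Dividing by 161963: δ^3 > 0.33588. Both sides are positive, so the cube root keeps the direction.
δ > (54400/161963)^(1/3) ≈ 0.6951.

δ > 0.6951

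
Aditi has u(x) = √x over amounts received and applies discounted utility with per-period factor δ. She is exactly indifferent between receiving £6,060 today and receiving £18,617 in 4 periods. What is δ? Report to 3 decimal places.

The payoff in 4 periods is discounted by δ^4, so u(6060) = δ^4·u(18617) and δ^4 = u(6060)/u(18617).
Since u(x) = √x, δ^4 = √(6060/18617) = 0.57053.
Hence δ = (0.57053)^(1/4) = 0.86910.

δ ≈ 0.869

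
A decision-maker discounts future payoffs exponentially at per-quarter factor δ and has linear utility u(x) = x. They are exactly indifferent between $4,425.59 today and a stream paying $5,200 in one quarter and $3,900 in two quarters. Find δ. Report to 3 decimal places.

The stream is worth 5200δ + 3900δ² today, so 5200δ + 3900δ² = 4425.59.
That is, 3900δ² + 5200δ − 4425.59 = 0, a quadratic in δ.
By the quadratic formula (taking the positive root), δ = (−5200 + √96079204.00) / 7800 ≈ 0.590.

δ ≈ 0.590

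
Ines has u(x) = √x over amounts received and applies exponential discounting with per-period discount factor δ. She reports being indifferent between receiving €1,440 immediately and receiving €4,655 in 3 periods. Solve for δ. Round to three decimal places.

δ ≈ 0.822

The payoff in 3 periods is discounted by δ^3, so u(1440) = δ^3·u(4655) and δ^3 = u(1440)/u(4655).
Since u(x) = √x, δ^3 = √(1440/4655) = 0.55619.
Hence δ = (0.55619)^(1/3) = 0.82238.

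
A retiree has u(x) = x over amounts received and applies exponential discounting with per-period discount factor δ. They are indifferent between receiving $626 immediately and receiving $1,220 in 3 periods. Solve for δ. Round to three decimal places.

δ ≈ 0.801

The payoff in 3 periods is discounted by δ^3, so u(626) = δ^3·u(1220) and δ^3 = u(626)/u(1220).
With u(x) = x: δ^3 = 626/1220 = 0.51311.
Hence δ = (0.51311)^(1/3) = 0.80058.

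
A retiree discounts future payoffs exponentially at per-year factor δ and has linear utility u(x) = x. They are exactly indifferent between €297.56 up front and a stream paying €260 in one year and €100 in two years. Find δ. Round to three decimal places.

δ ≈ 0.860

Present value of the stream is 260·δ + 100·δ². Indifference gives 260δ + 100δ² = 297.56.
That is, 100δ² + 260δ − 297.56 = 0, a quadratic in δ.
By the quadratic formula (taking the positive root), δ = (−260 + √186624.00) / 200 ≈ 0.860.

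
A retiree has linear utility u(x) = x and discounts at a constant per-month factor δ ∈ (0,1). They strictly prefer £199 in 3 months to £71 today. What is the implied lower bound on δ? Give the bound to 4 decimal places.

δ > 0.7093

Under u(x) = x this choice says 71 < δ^3·199.
Dividing by 199: δ^3 > 0.35678. Both sides are positive, so the cube root keeps the direction.
δ > (71/199)^(1/3) ≈ 0.7093.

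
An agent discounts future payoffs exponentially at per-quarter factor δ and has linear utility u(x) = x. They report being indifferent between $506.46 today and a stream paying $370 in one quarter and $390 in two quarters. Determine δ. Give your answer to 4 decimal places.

Present value of the stream is 370·δ + 390·δ². Indifference gives 370δ + 390δ² = 506.46.
Rearranged: 390δ² + 370δ − 506.46 = 0.
The positive root is δ = [−370 + √(370² + 4·390·506.46)] / (2·390) = (−370 + 962.797)/780 ≈ 0.7600.

δ ≈ 0.7600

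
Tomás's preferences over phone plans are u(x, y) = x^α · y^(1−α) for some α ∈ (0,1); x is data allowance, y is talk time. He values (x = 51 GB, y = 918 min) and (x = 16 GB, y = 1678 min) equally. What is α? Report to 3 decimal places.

Indifference: 51^α · 918^(1−α) = 16^α · 1678^(1−α).
Taking logs: α·ln 51 + (1−α)·ln 918 = α·ln 16 + (1−α)·ln 1678, i.e. α·1.159237 = (1−α)·0.603160.
Thus α·(1.762397) = 0.603160, so α = 0.603160/1.762397 ≈ 0.342.

α ≈ 0.342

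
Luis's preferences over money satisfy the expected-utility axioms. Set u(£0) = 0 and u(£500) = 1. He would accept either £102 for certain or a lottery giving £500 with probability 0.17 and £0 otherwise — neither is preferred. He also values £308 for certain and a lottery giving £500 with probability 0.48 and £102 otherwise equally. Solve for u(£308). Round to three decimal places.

0.568

First, u(£102) = 0.17·u(£500) + 0.83·u(£0) = 0.17.
Chaining: u(£308) = 0.48·1.00 + 0.52·0.17 = 0.5684.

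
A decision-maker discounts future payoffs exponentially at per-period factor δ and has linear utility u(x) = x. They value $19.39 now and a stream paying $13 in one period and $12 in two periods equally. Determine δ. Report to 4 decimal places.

δ ≈ 0.8401

Present value of the stream is 13·δ + 12·δ². Indifference gives 13δ + 12δ² = 19.39.
Rearranged: 12δ² + 13δ − 19.39 = 0.
By the quadratic formula (taking the positive root), δ = (−13 + √1099.72) / 24 ≈ 0.8401.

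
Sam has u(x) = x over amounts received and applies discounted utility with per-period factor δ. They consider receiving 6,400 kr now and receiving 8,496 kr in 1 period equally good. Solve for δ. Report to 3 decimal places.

The payoff in 1 period is discounted by δ, so u(6400) = δ·u(8496) and δ = u(6400)/u(8496).
With u(x) = x: δ = 6400/8496 = 0.75330.

δ ≈ 0.753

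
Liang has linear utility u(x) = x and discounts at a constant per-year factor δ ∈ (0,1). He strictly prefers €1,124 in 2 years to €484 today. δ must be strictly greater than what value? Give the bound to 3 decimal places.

Comparing present values: 484 < δ^2·1124.
Hence δ^2 > 484/1124 = 0.43060, and x ↦ x^(1/2) is increasing on (0,∞).
δ > 0.43060^(1/2) = 0.656.

δ > 0.656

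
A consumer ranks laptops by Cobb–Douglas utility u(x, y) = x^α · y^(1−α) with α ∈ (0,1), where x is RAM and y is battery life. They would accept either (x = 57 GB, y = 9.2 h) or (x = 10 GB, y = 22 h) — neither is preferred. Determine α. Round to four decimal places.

Set the two utilities equal: 57^α·9.2^(1−α) = 10^α·22^(1−α).
Rearrange to (57/10)^α = (22/9.2)^(1−α) and take logs: α·1.7404662 = (1−α)·0.8718390.
Thus α·(2.6123052) = 0.8718390, so α = 0.8718390/2.6123052 ≈ 0.3337.

α ≈ 0.3337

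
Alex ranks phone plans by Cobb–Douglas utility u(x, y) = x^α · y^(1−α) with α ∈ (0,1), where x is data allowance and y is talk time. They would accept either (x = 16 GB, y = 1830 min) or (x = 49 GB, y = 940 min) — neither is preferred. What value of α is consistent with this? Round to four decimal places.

The Cobb–Douglas utilities coincide, so 16^α·1830^(1−α) = 49^α·940^(1−α).
Rearrange to (16/49)^α = (940/1830)^(1−α) and take logs: α·-1.1192316 = (1−α)·-0.6661914.
So α/(1−α) = (-0.6661914)/(-1.1192316) = 0.5952221, and α = 0.5952221/1.5952221 ≈ 0.3731.

α ≈ 0.3731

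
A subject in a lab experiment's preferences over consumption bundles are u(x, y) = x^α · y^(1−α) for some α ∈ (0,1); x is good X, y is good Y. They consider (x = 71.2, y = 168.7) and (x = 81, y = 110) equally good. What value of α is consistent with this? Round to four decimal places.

The Cobb–Douglas utilities coincide, so 71.2^α·168.7^(1−α) = 81^α·110^(1−α).
Rearrange to (71.2/81)^α = (110/168.7)^(1−α) and take logs: α·-0.1289563 = (1−α)·-0.4276416.
With A = -0.1289563 and B = -0.4276416: α·A = (1−α)·B, so α = B/(A+B) = -0.4276416/-0.5565979 ≈ 0.7683.

α ≈ 0.7683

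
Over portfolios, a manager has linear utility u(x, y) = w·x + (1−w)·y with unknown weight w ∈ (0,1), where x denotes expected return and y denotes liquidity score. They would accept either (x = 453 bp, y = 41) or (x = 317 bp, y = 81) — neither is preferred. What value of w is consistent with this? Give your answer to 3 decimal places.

w = 0.227

Equating utilities: w·453 + (1−w)·41 = w·317 + (1−w)·81.
w·(453−317) = (1−w)·(81−41), i.e. w·136 = (1−w)·40.
So w/(1−w) = 40/136 = 0.2941, giving w = 40/(136+40) = 0.227.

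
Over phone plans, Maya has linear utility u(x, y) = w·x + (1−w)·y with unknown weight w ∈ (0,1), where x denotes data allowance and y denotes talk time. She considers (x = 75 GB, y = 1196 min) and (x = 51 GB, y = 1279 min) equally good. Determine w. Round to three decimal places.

Equating utilities: w·75 + (1−w)·1196 = w·51 + (1−w)·1279.
Collecting terms: w·24 = (1−w)·83.
So w/(1−w) = 83/24 = 3.4583, giving w = 83/(24+83) = 0.776.

w = 0.776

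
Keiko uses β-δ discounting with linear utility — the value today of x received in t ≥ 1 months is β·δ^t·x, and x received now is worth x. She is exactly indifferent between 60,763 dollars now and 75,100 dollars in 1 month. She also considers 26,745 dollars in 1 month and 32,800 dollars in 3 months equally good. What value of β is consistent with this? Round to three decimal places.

β ≈ 0.896

Both payoffs in the second observation are in the future, so β drops out: δ^1·26745 = δ^3·32800 ⇒ δ^2 = 26745/32800 = 0.81540, so δ = 0.90299.
The first indifference: 60763 = β·δ·75100, so β = 60763/(δ·75100) = 60763/(0.90299·75100) ≈ 0.896.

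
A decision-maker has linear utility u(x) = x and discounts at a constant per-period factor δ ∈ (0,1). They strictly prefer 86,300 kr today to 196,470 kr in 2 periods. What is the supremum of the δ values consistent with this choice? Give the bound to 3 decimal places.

δ < 0.663

The preference means 86300 > δ^2·196470.
Dividing by 196470: δ^2 < 0.43925. Both sides are positive, so the square root keeps the direction.
δ < 0.43925^(1/2) = 0.663.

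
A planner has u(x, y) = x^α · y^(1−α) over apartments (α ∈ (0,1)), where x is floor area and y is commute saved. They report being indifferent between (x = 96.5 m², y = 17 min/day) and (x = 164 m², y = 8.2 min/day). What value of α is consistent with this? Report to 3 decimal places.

α ≈ 0.579

The Cobb–Douglas utilities coincide, so 96.5^α·17^(1−α) = 164^α·8.2^(1−α).
Rearrange to (96.5/164)^α = (8.2/17)^(1−α) and take logs: α·-0.530323 = (1−α)·-0.729079.
With A = -0.530323 and B = -0.729079: α·A = (1−α)·B, so α = B/(A+B) = -0.729079/-1.259402 ≈ 0.579.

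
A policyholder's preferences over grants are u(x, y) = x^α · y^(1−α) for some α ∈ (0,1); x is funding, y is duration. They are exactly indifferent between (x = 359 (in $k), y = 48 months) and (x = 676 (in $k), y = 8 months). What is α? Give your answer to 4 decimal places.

Set the two utilities equal: 359^α·48^(1−α) = 676^α·8^(1−α).
Rearrange to (359/676)^α = (8/48)^(1−α) and take logs: α·-0.6328707 = (1−α)·-1.7917595.
With A = -0.6328707 and B = -1.7917595: α·A = (1−α)·B, so α = B/(A+B) = -1.7917595/-2.4246302 ≈ 0.7390.

α ≈ 0.7390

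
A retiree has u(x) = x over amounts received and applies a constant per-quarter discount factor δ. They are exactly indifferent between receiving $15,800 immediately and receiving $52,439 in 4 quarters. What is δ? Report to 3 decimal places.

Indifference means u(15800) = δ^4 · u(52439), so δ^4 = u(15800)/u(52439).
With u(x) = x: δ^4 = 15800/52439 = 0.30130.
Taking the 4th root: δ = 0.30130^(1/4) ≈ 0.741.

δ ≈ 0.741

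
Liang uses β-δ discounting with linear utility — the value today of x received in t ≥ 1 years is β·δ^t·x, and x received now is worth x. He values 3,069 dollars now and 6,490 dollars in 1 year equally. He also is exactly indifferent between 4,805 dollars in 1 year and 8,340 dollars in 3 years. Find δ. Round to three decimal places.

From the later pair, β·δ^1·4805 = β·δ^3·8340; dividing through, δ^2 = 4805/8340 = 0.57614, so δ = 0.75904.

δ ≈ 0.759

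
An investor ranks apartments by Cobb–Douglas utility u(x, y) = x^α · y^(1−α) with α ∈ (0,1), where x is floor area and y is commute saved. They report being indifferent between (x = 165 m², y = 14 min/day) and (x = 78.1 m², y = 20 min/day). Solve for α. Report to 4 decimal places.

α ≈ 0.3229

Set the two utilities equal: 165^α·14^(1−α) = 78.1^α·20^(1−α).
Rearrange to (165/78.1)^α = (20/14)^(1−α) and take logs: α·0.7479554 = (1−α)·0.3566749.
Thus α·(1.1046303) = 0.3566749, so α = 0.3566749/1.1046303 ≈ 0.3229.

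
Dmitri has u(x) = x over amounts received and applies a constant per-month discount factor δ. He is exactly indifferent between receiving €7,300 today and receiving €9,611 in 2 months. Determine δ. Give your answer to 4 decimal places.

δ ≈ 0.8715

Equating discounted utilities: u(7300) = δ^2·u(9611) ⇒ δ^2 = u(7300)/u(9611).
With u(x) = x: δ^2 = 7300/9611 = 0.75955.
Hence δ = (0.75955)^(1/2) = 0.871520.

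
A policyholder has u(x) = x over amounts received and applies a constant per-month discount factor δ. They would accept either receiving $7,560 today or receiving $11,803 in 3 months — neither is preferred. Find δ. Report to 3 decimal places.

Equating discounted utilities: u(7560) = δ^3·u(11803) ⇒ δ^3 = u(7560)/u(11803).
With u(x) = x: δ^3 = 7560/11803 = 0.64052.
Taking the cube root: δ = 0.64052^(1/3) ≈ 0.862.

δ ≈ 0.862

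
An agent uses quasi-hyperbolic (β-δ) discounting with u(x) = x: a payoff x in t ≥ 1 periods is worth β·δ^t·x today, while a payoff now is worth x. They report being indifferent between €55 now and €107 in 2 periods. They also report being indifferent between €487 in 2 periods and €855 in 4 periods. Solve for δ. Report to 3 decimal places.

Both payoffs in the second observation are in the future, so β drops out: δ^2·487 = δ^4·855 ⇒ δ^2 = 487/855 = 0.56959, so δ = 0.75471.

δ ≈ 0.755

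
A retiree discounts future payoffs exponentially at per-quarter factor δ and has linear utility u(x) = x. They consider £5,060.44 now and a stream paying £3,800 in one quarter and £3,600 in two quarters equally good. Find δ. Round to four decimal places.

Equating present values: 5060.44 = 3800δ + 3600δ².
Rearranged: 3600δ² + 3800δ − 5060.44 = 0.
δ = (−3800 + √(3800² + 4·3600·5060.44)) / (2·3600) = (−3800 + √87310336.00) / 7200 ≈ 0.7700.

δ ≈ 0.7700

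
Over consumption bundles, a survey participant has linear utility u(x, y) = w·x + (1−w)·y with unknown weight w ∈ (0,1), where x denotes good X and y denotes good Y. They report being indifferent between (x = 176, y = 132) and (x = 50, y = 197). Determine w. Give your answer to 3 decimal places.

Indifference: w·176 + (1−w)·132 = w·50 + (1−w)·197.
Rearranging, 126·w − 65·(1−w) = 0.
Hence w = 65/(126+65) = 65/191 = 0.340.

w = 0.340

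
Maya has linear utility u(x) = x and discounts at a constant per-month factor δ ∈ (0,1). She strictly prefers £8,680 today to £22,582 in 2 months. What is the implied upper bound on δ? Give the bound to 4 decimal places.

δ < 0.6200

The preference means 8680 > δ^2·22582.
So δ^2 < 8680/22582 = 0.38438; taking the square root of both positive sides preserves the inequality.
δ < 0.38438^(1/2) = 0.6200.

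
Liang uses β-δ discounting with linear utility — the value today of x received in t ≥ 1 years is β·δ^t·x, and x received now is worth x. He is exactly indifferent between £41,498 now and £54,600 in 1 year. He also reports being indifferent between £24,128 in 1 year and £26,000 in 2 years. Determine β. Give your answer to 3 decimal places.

The second indifference involves only future payoffs, so β cancels: β·δ^1·24128 = β·δ^2·26000, giving δ = 24128/26000 = 0.92800.
The first indifference: 41498 = β·δ·54600, so β = 41498/(δ·54600) = 41498/(0.92800·54600) ≈ 0.819.

β ≈ 0.819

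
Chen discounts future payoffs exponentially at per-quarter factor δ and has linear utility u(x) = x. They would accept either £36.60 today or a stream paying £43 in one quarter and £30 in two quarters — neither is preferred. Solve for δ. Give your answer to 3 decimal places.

The stream is worth 43δ + 30δ² today, so 43δ + 30δ² = 36.60.
So 30δ² + 43δ − 36.60 = 0.
The positive root is δ = [−43 + √(43² + 4·30·36.60)] / (2·30) = (−43 + 79.000)/60 ≈ 0.600.

δ ≈ 0.600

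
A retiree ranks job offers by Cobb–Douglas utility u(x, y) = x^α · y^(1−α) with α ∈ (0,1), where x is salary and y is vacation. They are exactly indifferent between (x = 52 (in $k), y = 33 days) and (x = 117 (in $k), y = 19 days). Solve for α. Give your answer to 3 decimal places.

The Cobb–Douglas utilities coincide, so 52^α·33^(1−α) = 117^α·19^(1−α).
Rearrange to (52/117)^α = (19/33)^(1−α) and take logs: α·-0.810930 = (1−α)·-0.552069.
So α/(1−α) = (-0.552069)/(-0.810930) = 0.680785, and α = 0.680785/1.680785 ≈ 0.405.

α ≈ 0.405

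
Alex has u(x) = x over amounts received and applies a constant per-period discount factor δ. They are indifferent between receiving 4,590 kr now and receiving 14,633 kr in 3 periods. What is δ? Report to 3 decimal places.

δ ≈ 0.679

Indifference means u(4590) = δ^3 · u(14633), so δ^3 = u(4590)/u(14633).
With u(x) = x: δ^3 = 4590/14633 = 0.31367.
So δ = 0.31367^(1/3) ≈ 0.679.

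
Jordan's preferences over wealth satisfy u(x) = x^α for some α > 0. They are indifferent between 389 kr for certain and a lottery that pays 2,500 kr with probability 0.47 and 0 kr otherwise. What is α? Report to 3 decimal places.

α ≈ 0.406

Since u(0) = 0, the lottery's EU is 0.47·2500^α.
Equating: 389^α = 0.47·2500^α, i.e. 0.1556^α = 0.47.
Take logs: α = ln 0.47 / ln(389/2500) ≈ 0.40582.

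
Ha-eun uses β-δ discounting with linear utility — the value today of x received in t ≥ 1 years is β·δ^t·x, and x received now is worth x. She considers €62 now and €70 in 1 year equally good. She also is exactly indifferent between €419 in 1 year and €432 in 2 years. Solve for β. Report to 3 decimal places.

The second indifference involves only future payoffs, so β cancels: β·δ^1·419 = β·δ^2·432, giving δ = 419/432 = 0.96991.
Now use the now-vs-future pair: 62 = β·δ·70 gives β = 62/(0.96991·70) ≈ 0.913.

β ≈ 0.913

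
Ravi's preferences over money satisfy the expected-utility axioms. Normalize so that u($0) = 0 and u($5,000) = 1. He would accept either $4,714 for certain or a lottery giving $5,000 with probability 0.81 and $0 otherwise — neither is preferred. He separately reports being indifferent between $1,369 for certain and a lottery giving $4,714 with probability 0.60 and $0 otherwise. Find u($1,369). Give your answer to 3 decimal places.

First, u($4,714) = 0.81·u($5,000) + 0.19·u($0) = 0.81.
Then u($1,369) = 0.60·u($4,714) + 0.40·u($0) = 0.60·0.81 + 0.40·0.00 = 0.4860.

0.486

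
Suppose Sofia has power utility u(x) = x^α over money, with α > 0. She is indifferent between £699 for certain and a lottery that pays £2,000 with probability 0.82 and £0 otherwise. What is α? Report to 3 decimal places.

The lottery's expected utility is 0.82·u(2000) + 0.18·u(0) = 0.82·2000^α (since u(0) = 0 for α > 0).
Indifference: 699^α = 0.82·2000^α, so (699/2000)^α = 0.82.
Taking logs: α·ln(699/2000) = ln(0.82), so α = -0.198451 / -1.051252 ≈ 0.189.

α ≈ 0.189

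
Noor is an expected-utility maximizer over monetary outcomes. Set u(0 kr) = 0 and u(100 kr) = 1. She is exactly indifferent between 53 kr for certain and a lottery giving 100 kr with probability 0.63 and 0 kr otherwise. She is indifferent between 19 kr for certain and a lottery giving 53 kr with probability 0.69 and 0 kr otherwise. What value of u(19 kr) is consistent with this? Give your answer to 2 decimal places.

0.43

First, u(53 kr) = 0.63·u(100 kr) + 0.37·u(0 kr) = 0.63.
The second indifference gives u(19 kr) = 0.69·u(53 kr) + 0.31·u(0 kr) = 0.69·0.63 + 0.31·0.00 = 0.4347.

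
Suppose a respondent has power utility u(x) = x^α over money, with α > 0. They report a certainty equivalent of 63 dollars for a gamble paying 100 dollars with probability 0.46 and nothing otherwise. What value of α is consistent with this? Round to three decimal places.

Since u(0) = 0, the lottery's EU is 0.46·100^α.
Equating: 63^α = 0.46·100^α, i.e. 0.6300^α = 0.46.
α = ln(0.46) / ln(63/100) = -0.776529/-0.462035 ≈ 1.681.

α ≈ 1.681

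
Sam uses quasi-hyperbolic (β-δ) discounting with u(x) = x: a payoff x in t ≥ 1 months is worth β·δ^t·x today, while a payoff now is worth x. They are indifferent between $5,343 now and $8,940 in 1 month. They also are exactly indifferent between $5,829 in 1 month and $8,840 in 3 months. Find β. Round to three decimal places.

β ≈ 0.736

Both payoffs in the second observation are in the future, so β drops out: δ^1·5829 = δ^3·8840 ⇒ δ^2 = 5829/8840 = 0.65939, so δ = 0.81203.
Now use the now-vs-future pair: 5343 = β·δ·8940 gives β = 5343/(0.81203·8940) ≈ 0.736.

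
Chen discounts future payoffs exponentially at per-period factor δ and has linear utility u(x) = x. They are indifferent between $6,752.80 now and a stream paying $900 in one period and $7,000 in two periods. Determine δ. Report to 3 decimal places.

The stream is worth 900δ + 7000δ² today, so 900δ + 7000δ² = 6752.80.
Rearranged: 7000δ² + 900δ − 6752.80 = 0.
The positive root is δ = [−900 + √(900² + 4·7000·6752.80)] / (2·7000) = (−900 + 13780.000)/14000 ≈ 0.920.

δ ≈ 0.920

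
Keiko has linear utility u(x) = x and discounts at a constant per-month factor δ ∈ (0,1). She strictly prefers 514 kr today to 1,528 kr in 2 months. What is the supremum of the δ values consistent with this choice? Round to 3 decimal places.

δ < 0.580

The preference means 514 > δ^2·1528.
Hence δ^2 < 514/1528 = 0.33639, and x ↦ x^(1/2) is increasing on (0,∞).
δ < 0.33639^(1/2) = 0.580.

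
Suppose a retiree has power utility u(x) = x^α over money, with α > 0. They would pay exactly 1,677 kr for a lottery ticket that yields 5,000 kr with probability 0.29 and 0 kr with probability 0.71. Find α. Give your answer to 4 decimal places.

α ≈ 1.1331

Since u(0) = 0, the lottery's EU is 0.29·5000^α.
Indifference: 1677^α = 0.29·5000^α, so (1677/5000)^α = 0.29.
α = ln(0.29) / ln(1677/5000) = -1.2378744/-1.0924314 ≈ 1.1331.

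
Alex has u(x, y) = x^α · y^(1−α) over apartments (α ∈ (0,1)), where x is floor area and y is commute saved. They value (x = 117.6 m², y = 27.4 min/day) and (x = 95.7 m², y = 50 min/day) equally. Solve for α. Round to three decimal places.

Set the two utilities equal: 117.6^α·27.4^(1−α) = 95.7^α·50^(1−α).
Taking logs: α·ln 117.6 + (1−α)·ln 27.4 = α·ln 95.7 + (1−α)·ln 50, i.e. α·0.206071 = (1−α)·0.601480.
So α/(1−α) = (0.601480)/(0.206071) = 2.918800, and α = 2.918800/3.918800 ≈ 0.745.

α ≈ 0.745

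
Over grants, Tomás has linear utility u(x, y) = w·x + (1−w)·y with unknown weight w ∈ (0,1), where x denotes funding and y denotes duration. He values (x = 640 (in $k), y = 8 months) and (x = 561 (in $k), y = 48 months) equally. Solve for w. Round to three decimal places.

w = 0.336

u(640,8) = u(561,48) means w·640 + (1−w)·8 = w·561 + (1−w)·48.
w·(640−561) = (1−w)·(48−8), i.e. w·79 = (1−w)·40.
The marginal rate of substitution is 40/79, so w = 40/(79+40) = 0.336.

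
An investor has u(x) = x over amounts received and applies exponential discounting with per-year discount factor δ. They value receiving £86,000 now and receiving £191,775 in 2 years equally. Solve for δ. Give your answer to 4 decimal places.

δ ≈ 0.6697

Equating discounted utilities: u(86000) = δ^2·u(191775) ⇒ δ^2 = u(86000)/u(191775).
With u(x) = x: δ^2 = 86000/191775 = 0.44844.
So δ = 0.44844^(1/2) ≈ 0.6697.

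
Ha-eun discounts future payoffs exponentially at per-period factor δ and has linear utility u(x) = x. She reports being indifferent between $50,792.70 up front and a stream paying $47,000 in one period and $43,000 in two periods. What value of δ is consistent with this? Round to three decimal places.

δ ≈ 0.670

Present value of the stream is 47000·δ + 43000·δ². Indifference gives 47000δ + 43000δ² = 50792.70.
That is, 43000δ² + 47000δ − 50792.70 = 0, a quadratic in δ.
The positive root is δ = [−47000 + √(47000² + 4·43000·50792.70)] / (2·43000) = (−47000 + 104620.000)/86000 ≈ 0.670.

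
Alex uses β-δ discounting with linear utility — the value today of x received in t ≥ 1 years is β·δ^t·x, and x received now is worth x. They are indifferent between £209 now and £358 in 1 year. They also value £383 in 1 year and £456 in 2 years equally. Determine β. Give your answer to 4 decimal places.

β ≈ 0.6951

Both payoffs in the second observation are in the future, so β drops out: δ^1·383 = δ^2·456 ⇒ δ = 383/456 = 0.83991.
Substituting δ into 209 = β·δ·358: β = 209/(300.689) ≈ 0.6951.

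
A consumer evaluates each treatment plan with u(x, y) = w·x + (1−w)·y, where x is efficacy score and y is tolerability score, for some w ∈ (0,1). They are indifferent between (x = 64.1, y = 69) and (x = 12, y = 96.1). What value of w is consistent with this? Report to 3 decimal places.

Indifference: w·64.1 + (1−w)·69 = w·12 + (1−w)·96.1.
Rearranging, 52.1·w − 27.1·(1−w) = 0.
Hence w = 27.1/(52.1+27.1) = 27.1/79.2 = 0.342.

w = 0.342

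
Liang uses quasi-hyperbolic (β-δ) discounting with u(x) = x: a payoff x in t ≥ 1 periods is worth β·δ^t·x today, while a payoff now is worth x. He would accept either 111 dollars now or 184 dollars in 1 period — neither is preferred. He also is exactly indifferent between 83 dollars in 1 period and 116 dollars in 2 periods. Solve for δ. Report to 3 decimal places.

δ ≈ 0.716

Both payoffs in the second observation are in the future, so β drops out: δ^1·83 = δ^2·116 ⇒ δ = 83/116 = 0.71552.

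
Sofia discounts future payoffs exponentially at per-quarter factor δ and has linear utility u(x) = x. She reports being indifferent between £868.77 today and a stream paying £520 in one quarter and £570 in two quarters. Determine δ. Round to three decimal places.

Present value of the stream is 520·δ + 570·δ². Indifference gives 520δ + 570δ² = 868.77.
That is, 570δ² + 520δ − 868.77 = 0, a quadratic in δ.
The positive root is δ = [−520 + √(520² + 4·570·868.77)] / (2·570) = (−520 + 1500.398)/1140 ≈ 0.860.

δ ≈ 0.860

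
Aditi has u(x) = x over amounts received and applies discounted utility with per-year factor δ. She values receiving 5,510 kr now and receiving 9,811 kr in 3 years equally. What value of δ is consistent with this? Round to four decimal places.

δ ≈ 0.8250

Equating discounted utilities: u(5510) = δ^3·u(9811) ⇒ δ^3 = u(5510)/u(9811).
With u(x) = x: δ^3 = 5510/9811 = 0.56161.
So δ = 0.56161^(1/3) ≈ 0.8250.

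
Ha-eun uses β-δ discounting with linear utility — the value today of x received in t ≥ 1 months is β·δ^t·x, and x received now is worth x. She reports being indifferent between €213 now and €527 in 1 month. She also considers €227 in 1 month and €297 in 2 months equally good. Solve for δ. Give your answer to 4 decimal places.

δ ≈ 0.7643

From the later pair, β·δ^1·227 = β·δ^2·297; dividing through, δ = 227/297 = 0.76431.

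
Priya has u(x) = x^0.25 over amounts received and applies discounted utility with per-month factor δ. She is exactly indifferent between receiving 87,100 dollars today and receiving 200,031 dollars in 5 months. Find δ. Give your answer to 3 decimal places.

The payoff in 5 months is discounted by δ^5, so u(87100) = δ^5·u(200031) and δ^5 = u(87100)/u(200031).
Since u(x) = x^0.25, δ^5 = (87100/200031)^0.25 = 0.43543^0.25 = 0.81233.
Taking the 5th root: δ = 0.81233^(1/5) ≈ 0.959.

δ ≈ 0.959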